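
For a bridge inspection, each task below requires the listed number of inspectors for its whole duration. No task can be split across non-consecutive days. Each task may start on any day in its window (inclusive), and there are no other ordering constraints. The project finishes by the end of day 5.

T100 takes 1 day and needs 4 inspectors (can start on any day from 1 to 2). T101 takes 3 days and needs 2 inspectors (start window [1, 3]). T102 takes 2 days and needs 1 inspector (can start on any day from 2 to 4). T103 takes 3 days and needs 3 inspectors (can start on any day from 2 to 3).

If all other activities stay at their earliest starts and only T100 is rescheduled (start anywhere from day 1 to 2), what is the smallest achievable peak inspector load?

6

T100@1: d1:6  d2:6  d3:6  d4:3  d5:0 → peak 6
T100@2: d1:2  d2:10  d3:6  d4:3  d5:0 → peak 10
Best is T100@1, peak 6.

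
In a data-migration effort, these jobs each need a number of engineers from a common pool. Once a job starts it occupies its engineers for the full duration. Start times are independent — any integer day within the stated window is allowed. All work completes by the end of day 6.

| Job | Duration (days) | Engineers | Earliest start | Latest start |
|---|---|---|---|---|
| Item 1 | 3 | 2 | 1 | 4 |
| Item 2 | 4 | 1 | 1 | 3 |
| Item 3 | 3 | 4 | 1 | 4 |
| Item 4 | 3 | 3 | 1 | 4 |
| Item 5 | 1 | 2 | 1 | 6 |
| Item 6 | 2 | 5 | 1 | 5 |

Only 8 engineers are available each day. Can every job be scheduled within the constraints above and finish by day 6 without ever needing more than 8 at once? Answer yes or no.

yes

Schedule Item 1@1, Item 2@1, Item 3@1, Item 4@4, Item 5@4, Item 6@5: d1:7  d2:7  d3:7  d4:6  d5:8  d6:8 — peak 8 ≤ 8.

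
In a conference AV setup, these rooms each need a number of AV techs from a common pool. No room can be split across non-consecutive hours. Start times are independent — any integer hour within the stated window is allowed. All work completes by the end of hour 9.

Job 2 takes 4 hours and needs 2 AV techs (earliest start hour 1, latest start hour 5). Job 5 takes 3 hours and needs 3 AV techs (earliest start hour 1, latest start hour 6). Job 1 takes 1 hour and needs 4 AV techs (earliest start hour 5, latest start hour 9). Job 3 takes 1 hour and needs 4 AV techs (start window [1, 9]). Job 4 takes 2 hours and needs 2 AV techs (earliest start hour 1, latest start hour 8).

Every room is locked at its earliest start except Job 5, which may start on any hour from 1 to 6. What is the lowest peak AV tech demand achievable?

Job 5@1: h1:11  h2:7  h3:5  h4:2  h5:4  h6:0  h7:0  h8:0  h9:0 → peak 11
Job 5@2: h1:8  h2:7  h3:5  h4:5  h5:4  h6:0  h7:0  h8:0  h9:0 → peak 8
Job 5@3: h1:8  h2:4  h3:5  h4:5  h5:7  h6:0  h7:0  h8:0  h9:0 → peak 8
Job 5@4: h1:8  h2:4  h3:2  h4:5  h5:7  h6:3  h7:0  h8:0  h9:0 → peak 8
Job 5@5: h1:8  h2:4  h3:2  h4:2  h5:7  h6:3  h7:3  h8:0  h9:0 → peak 8
Job 5@6: h1:8  h2:4  h3:2  h4:2  h5:4  h6:3  h7:3  h8:3  h9:0 → peak 8
Best is Job 5@2, peak 8.

8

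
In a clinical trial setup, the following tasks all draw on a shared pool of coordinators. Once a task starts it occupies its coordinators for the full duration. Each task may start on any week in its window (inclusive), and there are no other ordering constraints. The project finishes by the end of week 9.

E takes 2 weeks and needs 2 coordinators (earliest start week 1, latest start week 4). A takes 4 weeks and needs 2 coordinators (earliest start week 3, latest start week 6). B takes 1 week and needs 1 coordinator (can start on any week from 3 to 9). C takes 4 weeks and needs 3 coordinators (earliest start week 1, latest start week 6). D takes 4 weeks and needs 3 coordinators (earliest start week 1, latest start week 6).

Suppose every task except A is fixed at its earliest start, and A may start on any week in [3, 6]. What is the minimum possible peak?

A@3: w1:8  w2:8  w3:9  w4:8  w5:2  w6:2  w7:0  w8:0  w9:0 → peak 9
A@4: w1:8  w2:8  w3:7  w4:8  w5:2  w6:2  w7:2  w8:0  w9:0 → peak 8
A@5: w1:8  w2:8  w3:7  w4:6  w5:2  w6:2  w7:2  w8:2  w9:0 → peak 8
A@6: w1:8  w2:8  w3:7  w4:6  w5:0  w6:2  w7:2  w8:2  w9:2 → peak 8
Best is A@4, peak 8.

8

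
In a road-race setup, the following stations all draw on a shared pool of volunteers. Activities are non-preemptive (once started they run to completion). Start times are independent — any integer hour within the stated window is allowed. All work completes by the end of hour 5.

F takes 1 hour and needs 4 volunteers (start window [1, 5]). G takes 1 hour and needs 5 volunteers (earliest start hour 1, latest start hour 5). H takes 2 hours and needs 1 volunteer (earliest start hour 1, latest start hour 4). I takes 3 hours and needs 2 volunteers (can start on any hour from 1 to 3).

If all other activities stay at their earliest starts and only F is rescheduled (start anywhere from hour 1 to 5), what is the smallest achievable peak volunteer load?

8

F@1: h1:12  h2:3  h3:2  h4:0  h5:0 → peak 12
F@2: h1:8  h2:7  h3:2  h4:0  h5:0 → peak 8
F@3: h1:8  h2:3  h3:6  h4:0  h5:0 → peak 8
F@4: h1:8  h2:3  h3:2  h4:4  h5:0 → peak 8
F@5: h1:8  h2:3  h3:2  h4:0  h5:4 → peak 8
Best is F@2, peak 8.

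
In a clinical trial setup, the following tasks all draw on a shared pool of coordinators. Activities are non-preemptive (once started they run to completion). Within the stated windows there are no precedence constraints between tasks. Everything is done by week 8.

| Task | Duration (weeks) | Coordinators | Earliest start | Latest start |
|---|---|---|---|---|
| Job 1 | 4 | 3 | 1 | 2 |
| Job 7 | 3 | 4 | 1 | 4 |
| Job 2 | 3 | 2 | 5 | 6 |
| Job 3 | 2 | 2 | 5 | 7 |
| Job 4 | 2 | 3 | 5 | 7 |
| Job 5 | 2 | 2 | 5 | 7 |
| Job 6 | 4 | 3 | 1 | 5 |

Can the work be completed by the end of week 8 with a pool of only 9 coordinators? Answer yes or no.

yes

Schedule Job 1@1, Job 7@1, Job 2@5, Job 3@5, Job 4@7, Job 5@5, Job 6@4: w1:7  w2:7  w3:7  w4:6  w5:9  w6:9  w7:8  w8:3 — peak 9 ≤ 9.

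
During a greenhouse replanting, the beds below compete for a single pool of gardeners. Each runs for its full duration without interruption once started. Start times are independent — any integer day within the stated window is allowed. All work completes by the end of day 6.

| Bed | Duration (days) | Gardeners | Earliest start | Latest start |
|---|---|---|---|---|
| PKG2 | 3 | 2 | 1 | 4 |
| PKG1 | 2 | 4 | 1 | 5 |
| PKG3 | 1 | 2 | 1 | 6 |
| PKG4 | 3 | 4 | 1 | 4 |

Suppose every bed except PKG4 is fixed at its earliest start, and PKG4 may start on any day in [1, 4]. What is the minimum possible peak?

PKG4@1: d1:12  d2:10  d3:6  d4:0  d5:0  d6:0 → peak 12
PKG4@2: d1:8  d2:10  d3:6  d4:4  d5:0  d6:0 → peak 10
PKG4@3: d1:8  d2:6  d3:6  d4:4  d5:4  d6:0 → peak 8
PKG4@4: d1:8  d2:6  d3:2  d4:4  d5:4  d6:4 → peak 8
Best is PKG4@3, peak 8.

8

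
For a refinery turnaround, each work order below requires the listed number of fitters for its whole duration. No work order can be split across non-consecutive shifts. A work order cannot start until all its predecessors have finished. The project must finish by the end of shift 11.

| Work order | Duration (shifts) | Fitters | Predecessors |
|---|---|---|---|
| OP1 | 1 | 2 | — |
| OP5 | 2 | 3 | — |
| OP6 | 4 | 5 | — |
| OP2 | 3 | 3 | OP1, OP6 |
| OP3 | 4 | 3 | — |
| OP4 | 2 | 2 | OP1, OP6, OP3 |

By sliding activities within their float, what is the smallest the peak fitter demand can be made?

6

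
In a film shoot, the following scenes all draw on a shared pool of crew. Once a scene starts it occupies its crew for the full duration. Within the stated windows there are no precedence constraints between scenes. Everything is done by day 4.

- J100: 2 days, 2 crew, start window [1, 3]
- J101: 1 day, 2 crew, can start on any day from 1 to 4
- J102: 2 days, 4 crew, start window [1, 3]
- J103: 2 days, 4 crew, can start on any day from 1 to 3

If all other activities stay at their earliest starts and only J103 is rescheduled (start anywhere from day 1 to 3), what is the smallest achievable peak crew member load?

8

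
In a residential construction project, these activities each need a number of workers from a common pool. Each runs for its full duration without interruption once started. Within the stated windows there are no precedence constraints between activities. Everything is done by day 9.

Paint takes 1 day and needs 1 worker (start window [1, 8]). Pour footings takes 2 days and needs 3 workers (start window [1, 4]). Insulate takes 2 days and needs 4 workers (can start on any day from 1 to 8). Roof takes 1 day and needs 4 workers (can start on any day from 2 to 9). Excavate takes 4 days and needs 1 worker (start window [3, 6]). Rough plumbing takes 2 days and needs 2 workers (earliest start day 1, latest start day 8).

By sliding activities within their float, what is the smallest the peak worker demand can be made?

4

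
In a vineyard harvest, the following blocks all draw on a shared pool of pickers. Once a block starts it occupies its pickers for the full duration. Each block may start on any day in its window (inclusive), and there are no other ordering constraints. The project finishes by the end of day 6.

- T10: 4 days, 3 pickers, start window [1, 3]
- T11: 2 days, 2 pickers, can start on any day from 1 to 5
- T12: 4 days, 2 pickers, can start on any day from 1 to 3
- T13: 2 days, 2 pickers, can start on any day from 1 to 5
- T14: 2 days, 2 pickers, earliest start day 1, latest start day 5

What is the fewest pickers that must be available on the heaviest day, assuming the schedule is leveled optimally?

6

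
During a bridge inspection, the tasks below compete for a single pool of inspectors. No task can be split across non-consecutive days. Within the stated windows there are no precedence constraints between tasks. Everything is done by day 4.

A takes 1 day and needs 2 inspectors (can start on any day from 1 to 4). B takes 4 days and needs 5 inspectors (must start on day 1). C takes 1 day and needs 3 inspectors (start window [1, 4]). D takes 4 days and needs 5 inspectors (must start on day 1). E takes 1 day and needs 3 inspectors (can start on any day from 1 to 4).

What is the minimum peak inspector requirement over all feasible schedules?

Early-start (A@1, B@1, C@1, D@1, E@1) gives peak 18: d1:18  d2:10  d3:10  d4:10.
Shift C→2, E→3.
Schedule A@1, B@1, C@2, D@1, E@3: d1:12  d2:13  d3:13  d4:10 — peak 13.

13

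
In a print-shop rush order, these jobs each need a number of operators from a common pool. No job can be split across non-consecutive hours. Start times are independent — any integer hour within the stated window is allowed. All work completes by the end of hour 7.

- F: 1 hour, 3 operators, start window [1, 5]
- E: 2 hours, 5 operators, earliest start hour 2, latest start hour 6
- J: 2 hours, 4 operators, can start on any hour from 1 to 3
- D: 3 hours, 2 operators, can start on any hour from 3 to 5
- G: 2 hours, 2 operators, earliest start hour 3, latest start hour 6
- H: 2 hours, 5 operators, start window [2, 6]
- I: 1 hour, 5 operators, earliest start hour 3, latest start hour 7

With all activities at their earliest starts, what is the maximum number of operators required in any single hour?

19

Early-start schedule: F@1, E@2, J@1, D@3, G@3, H@2, I@3.
Load per hour: hour 1: 7, hour 2: 14, hour 3: 19, hour 4: 4, hour 5: 2, hour 6: 0, hour 7: 0.
Peak is 19.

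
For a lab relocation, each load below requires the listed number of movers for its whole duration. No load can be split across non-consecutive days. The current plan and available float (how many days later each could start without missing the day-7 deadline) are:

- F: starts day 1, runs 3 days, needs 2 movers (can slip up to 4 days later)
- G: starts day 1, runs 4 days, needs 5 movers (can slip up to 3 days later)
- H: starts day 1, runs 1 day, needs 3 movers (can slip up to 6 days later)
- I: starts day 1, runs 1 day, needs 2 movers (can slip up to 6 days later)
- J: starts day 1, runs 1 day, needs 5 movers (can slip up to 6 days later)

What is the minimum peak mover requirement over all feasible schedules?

Early-start (F@1, G@1, H@1, I@1, J@1) gives peak 17: d1:17  d2:7  d3:7  d4:5  d5:0  d6:0  d7:0.
Shift H→5, I→4, J→6.
Schedule F@1, G@1, H@5, I@4, J@6: d1:7  d2:7  d3:7  d4:7  d5:3  d6:5  d7:0 — peak 7.

7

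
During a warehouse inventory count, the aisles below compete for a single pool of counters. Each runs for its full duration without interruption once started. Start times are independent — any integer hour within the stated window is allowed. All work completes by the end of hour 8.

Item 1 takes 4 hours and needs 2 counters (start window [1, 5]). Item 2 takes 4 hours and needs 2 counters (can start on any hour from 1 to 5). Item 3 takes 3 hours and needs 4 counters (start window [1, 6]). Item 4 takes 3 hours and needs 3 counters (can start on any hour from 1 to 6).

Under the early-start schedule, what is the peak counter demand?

Early-start schedule: Item 1@1, Item 2@1, Item 3@1, Item 4@1.
Load per hour: hour 1: 11, hour 2: 11, hour 3: 11, hour 4: 4, hour 5: 0, hour 6: 0, hour 7: 0, hour 8: 0.
Peak is 11.

11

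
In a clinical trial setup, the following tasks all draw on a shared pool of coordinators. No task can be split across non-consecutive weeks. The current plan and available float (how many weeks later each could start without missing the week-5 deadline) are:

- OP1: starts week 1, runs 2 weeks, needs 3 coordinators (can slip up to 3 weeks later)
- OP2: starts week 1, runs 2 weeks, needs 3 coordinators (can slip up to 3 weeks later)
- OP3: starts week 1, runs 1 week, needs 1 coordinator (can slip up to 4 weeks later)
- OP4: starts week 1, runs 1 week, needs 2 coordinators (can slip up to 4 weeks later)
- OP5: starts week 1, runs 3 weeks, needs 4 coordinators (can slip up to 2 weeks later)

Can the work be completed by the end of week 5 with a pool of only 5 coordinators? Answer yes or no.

Total coordinator-weeks = 27; over 5 weeks the average is 27/5 > 5, so some week must exceed 5.

no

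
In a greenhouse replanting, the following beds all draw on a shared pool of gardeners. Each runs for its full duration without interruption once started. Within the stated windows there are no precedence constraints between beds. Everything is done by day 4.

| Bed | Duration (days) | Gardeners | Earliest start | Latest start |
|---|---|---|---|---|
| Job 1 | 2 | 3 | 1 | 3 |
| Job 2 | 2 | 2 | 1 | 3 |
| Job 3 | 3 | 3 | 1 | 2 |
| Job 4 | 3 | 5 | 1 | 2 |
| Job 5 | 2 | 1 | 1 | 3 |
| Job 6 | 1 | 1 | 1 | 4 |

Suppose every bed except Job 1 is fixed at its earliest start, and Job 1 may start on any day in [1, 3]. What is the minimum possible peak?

12

Job 1@1: d1:15  d2:14  d3:8  d4:0 → peak 15
Job 1@2: d1:12  d2:14  d3:11  d4:0 → peak 14
Job 1@3: d1:12  d2:11  d3:11  d4:3 → peak 12
Best is Job 1@3, peak 12.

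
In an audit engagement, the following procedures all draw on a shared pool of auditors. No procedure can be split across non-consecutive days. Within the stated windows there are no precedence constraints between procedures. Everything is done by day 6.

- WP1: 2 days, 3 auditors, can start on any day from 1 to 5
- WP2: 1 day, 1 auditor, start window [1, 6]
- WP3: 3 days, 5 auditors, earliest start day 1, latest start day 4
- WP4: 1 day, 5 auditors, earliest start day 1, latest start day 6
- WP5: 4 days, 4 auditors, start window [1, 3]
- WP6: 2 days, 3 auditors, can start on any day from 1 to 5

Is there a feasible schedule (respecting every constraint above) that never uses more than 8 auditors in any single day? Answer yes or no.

Total auditor-days = 49; over 6 days the average is 49/6 > 8, so some day must exceed 8.

no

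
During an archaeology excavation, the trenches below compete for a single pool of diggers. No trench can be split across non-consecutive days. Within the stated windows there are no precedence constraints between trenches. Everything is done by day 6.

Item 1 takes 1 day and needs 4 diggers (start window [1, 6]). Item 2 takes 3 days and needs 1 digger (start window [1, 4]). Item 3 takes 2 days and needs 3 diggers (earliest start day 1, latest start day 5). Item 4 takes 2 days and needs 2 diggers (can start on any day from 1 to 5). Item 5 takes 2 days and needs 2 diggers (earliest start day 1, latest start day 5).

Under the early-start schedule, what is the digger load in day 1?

At early start, day 1 has: Item 1, Item 2, Item 3, Item 4, Item 5.
Demand: 4 + 1 + 3 + 2 + 2 = 12.

12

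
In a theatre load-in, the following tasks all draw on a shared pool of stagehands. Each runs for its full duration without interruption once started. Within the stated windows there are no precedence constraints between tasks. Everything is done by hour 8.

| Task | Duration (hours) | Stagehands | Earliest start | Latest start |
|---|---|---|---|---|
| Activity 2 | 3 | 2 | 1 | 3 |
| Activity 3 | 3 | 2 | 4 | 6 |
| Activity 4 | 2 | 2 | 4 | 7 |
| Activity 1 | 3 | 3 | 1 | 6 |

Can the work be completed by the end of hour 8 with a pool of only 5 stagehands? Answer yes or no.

yes

Schedule Activity 2@1, Activity 3@4, Activity 4@4, Activity 1@1: h1:5  h2:5  h3:5  h4:4  h5:4  h6:2  h7:0  h8:0 — peak 5 ≤ 5.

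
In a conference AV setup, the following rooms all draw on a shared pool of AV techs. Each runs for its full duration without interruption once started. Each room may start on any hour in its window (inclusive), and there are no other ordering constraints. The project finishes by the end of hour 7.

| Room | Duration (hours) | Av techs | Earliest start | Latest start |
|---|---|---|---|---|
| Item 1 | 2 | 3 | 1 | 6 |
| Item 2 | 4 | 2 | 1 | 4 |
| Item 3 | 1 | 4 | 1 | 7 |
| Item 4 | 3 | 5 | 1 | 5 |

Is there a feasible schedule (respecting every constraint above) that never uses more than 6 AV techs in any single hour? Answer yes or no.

Schedule Item 1@1, Item 2@1, Item 3@3, Item 4@5: h1:5  h2:5  h3:6  h4:2  h5:5  h6:5  h7:5 — peak 6 ≤ 6.

yes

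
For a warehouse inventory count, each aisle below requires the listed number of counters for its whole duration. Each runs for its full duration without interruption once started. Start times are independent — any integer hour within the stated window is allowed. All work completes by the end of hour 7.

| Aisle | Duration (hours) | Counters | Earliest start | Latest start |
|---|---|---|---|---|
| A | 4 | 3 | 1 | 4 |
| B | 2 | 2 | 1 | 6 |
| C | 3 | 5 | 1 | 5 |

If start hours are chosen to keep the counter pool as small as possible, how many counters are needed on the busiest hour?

Early-start (A@1, B@1, C@1) gives peak 10: h1:10  h2:10  h3:8  h4:3  h5:0  h6:0  h7:0.
Shift C→5.
Schedule A@1, B@1, C@5: h1:5  h2:5  h3:3  h4:3  h5:5  h6:5  h7:5 — peak 5.
Total counter-hours = 31 over 7 hours ⇒ peak ≥ ⌈31/7⌉ = 5, so 5 is optimal.

5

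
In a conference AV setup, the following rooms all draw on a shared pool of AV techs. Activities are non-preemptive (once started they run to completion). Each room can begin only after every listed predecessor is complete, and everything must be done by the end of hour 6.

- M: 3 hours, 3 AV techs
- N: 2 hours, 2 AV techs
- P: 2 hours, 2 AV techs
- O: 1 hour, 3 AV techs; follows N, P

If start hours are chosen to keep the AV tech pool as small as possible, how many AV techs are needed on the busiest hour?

4

Early-start (M@1, N@1, P@1, O@3) gives peak 7: h1:7  h2:7  h3:6  h4:0  h5:0  h6:0.
Shift N→4, P→4, O→6.
Schedule M@1, N@4, P@4, O@6: h1:3  h2:3  h3:3  h4:4  h5:4  h6:3 — peak 4.
Total AV tech-hours = 20 over 6 hours ⇒ peak ≥ ⌈20/6⌉ = 4, so 4 is optimal.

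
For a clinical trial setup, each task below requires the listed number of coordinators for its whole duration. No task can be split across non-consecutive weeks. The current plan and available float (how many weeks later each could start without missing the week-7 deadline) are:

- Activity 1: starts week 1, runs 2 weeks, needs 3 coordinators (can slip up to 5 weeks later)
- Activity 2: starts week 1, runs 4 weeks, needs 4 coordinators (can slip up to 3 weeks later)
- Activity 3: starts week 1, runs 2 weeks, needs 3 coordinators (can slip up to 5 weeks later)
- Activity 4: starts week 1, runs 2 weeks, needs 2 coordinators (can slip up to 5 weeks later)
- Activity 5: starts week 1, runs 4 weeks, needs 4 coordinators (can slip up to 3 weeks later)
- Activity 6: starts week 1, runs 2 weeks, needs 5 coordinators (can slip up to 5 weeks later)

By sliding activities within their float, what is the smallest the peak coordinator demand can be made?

10

Early-start (Activity 1@1, Activity 2@1, Activity 3@1, Activity 4@1, Activity 5@1, Activity 6@1) gives peak 21: w1:21  w2:21  w3:8  w4:8  w5:0  w6:0  w7:0.
Shift Activity 4→3, Activity 5→3, Activity 6→5.
Schedule Activity 1@1, Activity 2@1, Activity 3@1, Activity 4@3, Activity 5@3, Activity 6@5: w1:10  w2:10  w3:10  w4:10  w5:9  w6:9  w7:0 — peak 10.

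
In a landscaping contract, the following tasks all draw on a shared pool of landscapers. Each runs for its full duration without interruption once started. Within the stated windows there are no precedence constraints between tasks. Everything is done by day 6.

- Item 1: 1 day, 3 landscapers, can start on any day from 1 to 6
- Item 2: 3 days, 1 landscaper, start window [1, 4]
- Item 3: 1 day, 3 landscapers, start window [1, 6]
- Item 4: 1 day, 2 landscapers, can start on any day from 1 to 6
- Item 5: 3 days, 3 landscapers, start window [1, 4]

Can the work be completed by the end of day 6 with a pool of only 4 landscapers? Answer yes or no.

yes

Schedule Item 1@1, Item 2@1, Item 3@2, Item 4@3, Item 5@4: d1:4  d2:4  d3:3  d4:3  d5:3  d6:3 — peak 4 ≤ 4.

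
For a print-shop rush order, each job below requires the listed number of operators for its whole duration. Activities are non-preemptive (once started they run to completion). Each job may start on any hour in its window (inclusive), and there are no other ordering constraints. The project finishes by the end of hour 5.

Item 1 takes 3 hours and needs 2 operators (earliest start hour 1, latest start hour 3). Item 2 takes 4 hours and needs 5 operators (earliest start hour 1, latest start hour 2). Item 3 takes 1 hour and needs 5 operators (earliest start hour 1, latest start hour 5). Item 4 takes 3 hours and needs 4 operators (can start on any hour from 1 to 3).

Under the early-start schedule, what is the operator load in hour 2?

11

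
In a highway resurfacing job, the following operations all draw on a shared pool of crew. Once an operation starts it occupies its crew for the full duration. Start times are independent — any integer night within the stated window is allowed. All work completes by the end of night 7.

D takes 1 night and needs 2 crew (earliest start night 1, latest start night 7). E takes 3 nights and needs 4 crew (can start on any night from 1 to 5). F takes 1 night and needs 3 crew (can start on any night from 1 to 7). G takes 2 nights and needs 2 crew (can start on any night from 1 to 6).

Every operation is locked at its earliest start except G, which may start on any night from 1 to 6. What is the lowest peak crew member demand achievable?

G@1: n1:11  n2:6  n3:4  n4:0  n5:0  n6:0  n7:0 → peak 11
G@2: n1:9  n2:6  n3:6  n4:0  n5:0  n6:0  n7:0 → peak 9
G@3: n1:9  n2:4  n3:6  n4:2  n5:0  n6:0  n7:0 → peak 9
G@4: n1:9  n2:4  n3:4  n4:2  n5:2  n6:0  n7:0 → peak 9
G@5: n1:9  n2:4  n3:4  n4:0  n5:2  n6:2  n7:0 → peak 9
G@6: n1:9  n2:4  n3:4  n4:0  n5:0  n6:2  n7:2 → peak 9
Best is G@2, peak 9.

9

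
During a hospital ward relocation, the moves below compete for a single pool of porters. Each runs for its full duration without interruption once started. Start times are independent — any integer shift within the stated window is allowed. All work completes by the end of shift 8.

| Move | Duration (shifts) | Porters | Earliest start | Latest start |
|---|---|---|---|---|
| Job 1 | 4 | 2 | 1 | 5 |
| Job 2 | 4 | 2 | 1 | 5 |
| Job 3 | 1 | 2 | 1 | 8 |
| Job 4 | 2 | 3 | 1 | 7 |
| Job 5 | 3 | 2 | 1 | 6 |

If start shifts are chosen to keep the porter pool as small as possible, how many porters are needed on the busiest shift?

5

Early-start (Job 1@1, Job 2@1, Job 3@1, Job 4@1, Job 5@1) gives peak 11: s1:11  s2:9  s3:6  s4:4  s5:0  s6:0  s7:0  s8:0.
Shift Job 3→5, Job 4→5, Job 5→6.
Schedule Job 1@1, Job 2@1, Job 3@5, Job 4@5, Job 5@6: s1:4  s2:4  s3:4  s4:4  s5:5  s6:5  s7:2  s8:2 — peak 5.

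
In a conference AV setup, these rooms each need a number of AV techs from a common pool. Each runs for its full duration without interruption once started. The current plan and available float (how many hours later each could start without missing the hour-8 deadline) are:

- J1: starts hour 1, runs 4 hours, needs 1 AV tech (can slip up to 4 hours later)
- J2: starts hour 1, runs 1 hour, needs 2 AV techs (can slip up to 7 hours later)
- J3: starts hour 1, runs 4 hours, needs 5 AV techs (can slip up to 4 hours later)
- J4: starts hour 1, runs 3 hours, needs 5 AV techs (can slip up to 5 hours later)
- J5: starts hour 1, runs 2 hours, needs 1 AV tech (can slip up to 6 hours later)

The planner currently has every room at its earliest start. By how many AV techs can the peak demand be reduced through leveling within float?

8

Early-start peak: h1:14  h2:12  h3:11  h4:6  h5:0  h6:0  h7:0  h8:0 ⇒ 14.
Leveled (J1@1, J2@1, J3@2, J4@6, J5@5): h1:3  h2:6  h3:6  h4:6  h5:6  h6:6  h7:5  h8:5 ⇒ 6.
Reduction 14 − 6 = 8.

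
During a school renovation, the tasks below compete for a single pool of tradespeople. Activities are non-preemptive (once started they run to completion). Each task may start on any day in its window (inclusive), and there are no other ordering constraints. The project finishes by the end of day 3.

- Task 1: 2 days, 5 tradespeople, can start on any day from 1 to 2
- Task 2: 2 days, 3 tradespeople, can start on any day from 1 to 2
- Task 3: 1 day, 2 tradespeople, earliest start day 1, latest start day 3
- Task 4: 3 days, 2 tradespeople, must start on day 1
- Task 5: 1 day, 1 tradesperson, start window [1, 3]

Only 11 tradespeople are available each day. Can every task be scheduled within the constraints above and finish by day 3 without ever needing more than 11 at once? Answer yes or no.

Schedule Task 1@1, Task 2@1, Task 3@3, Task 4@1, Task 5@3: d1:10  d2:10  d3:5 — peak 10 ≤ 11.

yes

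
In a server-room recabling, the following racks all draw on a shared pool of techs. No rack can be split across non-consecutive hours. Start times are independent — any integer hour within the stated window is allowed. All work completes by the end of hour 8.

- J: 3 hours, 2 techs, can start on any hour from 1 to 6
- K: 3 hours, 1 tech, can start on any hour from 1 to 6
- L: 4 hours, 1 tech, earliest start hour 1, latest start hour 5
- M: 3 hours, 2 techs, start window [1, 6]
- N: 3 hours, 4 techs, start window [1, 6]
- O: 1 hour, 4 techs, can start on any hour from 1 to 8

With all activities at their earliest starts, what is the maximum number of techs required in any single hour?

Early-start schedule: J@1, K@1, L@1, M@1, N@1, O@1.
Load per hour: hour 1: 14, hour 2: 10, hour 3: 10, hour 4: 1, hour 5: 0, hour 6: 0, hour 7: 0, hour 8: 0.
Peak is 14.

14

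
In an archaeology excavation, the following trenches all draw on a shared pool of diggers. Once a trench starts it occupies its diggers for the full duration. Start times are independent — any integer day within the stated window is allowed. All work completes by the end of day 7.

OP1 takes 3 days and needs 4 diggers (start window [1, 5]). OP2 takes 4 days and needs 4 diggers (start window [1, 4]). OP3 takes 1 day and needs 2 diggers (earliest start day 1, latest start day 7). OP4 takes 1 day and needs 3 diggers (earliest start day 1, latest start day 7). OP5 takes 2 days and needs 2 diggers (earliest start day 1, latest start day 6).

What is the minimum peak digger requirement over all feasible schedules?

7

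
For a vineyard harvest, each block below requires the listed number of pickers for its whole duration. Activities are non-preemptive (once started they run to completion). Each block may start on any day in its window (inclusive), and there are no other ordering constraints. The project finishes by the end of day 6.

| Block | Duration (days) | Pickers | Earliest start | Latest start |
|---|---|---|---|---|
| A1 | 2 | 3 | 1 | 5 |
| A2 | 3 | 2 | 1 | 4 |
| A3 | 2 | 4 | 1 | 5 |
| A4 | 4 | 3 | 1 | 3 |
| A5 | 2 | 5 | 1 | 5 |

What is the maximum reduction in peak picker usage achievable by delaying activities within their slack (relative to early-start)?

Early-start peak: d1:17  d2:17  d3:5  d4:3  d5:0  d6:0 ⇒ 17.
Leveled (A1@3, A2@1, A3@1, A4@3, A5@5): d1:6  d2:6  d3:8  d4:6  d5:8  d6:8 ⇒ 8.
Reduction 17 − 8 = 9.

9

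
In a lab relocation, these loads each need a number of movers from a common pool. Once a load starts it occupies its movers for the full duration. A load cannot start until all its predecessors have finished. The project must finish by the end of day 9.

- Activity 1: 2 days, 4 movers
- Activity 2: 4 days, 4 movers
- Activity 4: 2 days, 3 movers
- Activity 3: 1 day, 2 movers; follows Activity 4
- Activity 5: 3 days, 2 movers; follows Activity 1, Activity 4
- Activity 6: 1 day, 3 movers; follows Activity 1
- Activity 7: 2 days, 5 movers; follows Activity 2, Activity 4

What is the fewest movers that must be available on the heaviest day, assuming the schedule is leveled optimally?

7

Early-start (Activity 1@1, Activity 2@1, Activity 4@1, Activity 3@3, Activity 5@3, Activity 6@3, Activity 7@5) gives peak 11: d1:11  d2:11  d3:11  d4:6  d5:7  d6:5  d7:0  d8:0  d9:0.
Shift Activity 2→3, Activity 5→4, Activity 6→7, Activity 7→8.
Schedule Activity 1@1, Activity 2@3, Activity 4@1, Activity 3@3, Activity 5@4, Activity 6@7, Activity 7@8: d1:7  d2:7  d3:6  d4:6  d5:6  d6:6  d7:3  d8:5  d9:5 — peak 7.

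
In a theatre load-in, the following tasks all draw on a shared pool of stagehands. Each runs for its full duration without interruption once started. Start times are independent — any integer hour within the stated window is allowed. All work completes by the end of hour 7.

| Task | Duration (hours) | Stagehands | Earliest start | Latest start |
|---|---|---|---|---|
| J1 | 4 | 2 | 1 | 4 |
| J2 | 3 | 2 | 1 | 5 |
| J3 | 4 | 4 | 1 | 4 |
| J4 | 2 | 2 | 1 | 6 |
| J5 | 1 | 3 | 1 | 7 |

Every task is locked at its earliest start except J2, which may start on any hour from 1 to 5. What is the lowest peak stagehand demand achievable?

11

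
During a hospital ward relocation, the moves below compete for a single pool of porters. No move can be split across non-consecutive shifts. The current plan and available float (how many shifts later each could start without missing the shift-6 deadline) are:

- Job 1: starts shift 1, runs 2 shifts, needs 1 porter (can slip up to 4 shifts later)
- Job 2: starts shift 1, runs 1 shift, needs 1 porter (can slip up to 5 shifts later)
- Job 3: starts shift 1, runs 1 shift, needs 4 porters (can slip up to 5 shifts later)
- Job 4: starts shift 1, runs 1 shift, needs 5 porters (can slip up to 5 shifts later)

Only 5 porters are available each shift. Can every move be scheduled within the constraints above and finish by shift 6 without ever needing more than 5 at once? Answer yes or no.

yes

Schedule Job 1@1, Job 2@1, Job 3@2, Job 4@3: s1:2  s2:5  s3:5  s4:0  s5:0  s6:0 — peak 5 ≤ 5.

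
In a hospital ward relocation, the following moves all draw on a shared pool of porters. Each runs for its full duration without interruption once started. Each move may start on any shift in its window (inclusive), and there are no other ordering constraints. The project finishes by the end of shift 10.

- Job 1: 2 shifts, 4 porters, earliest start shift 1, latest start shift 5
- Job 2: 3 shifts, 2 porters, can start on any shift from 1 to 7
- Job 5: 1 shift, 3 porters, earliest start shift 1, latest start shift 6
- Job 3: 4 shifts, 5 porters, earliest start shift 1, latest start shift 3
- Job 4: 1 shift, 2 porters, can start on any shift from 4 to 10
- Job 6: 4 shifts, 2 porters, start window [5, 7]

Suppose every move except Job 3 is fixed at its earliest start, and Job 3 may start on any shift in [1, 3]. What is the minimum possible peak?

9

Job 3@1: s1:14  s2:11  s3:7  s4:7  s5:2  s6:2  s7:2  s8:2  s9:0  s10:0 → peak 14
Job 3@2: s1:9  s2:11  s3:7  s4:7  s5:7  s6:2  s7:2  s8:2  s9:0  s10:0 → peak 11
Job 3@3: s1:9  s2:6  s3:7  s4:7  s5:7  s6:7  s7:2  s8:2  s9:0  s10:0 → peak 9
Best is Job 3@3, peak 9.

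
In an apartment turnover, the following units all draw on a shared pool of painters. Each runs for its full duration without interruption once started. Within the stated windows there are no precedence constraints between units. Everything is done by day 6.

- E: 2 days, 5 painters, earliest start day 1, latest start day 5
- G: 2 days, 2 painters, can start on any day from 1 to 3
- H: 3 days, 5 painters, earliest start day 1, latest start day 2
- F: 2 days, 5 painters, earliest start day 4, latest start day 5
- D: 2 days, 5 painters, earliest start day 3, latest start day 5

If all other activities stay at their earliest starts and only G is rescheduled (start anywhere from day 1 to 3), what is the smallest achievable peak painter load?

12

G@1: d1:12  d2:12  d3:10  d4:10  d5:5  d6:0 → peak 12
G@2: d1:10  d2:12  d3:12  d4:10  d5:5  d6:0 → peak 12
G@3: d1:10  d2:10  d3:12  d4:12  d5:5  d6:0 → peak 12
Best is G@1, peak 12.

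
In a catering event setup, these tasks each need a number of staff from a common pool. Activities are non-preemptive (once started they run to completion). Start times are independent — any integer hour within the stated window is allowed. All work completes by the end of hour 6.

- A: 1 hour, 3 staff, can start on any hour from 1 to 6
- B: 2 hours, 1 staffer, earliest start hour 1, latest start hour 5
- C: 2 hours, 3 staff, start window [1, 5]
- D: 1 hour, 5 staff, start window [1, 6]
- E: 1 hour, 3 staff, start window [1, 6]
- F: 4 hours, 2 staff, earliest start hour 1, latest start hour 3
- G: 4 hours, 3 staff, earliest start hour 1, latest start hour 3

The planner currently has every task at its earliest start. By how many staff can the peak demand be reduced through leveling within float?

12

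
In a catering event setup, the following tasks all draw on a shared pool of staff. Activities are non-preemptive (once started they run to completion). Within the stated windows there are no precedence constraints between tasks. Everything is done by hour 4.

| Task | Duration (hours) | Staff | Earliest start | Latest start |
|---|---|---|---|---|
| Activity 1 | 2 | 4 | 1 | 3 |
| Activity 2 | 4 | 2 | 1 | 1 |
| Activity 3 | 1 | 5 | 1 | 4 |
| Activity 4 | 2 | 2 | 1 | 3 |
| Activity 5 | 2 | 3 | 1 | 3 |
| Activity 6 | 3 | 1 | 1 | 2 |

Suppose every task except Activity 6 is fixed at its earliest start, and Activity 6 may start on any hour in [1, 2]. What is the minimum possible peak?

16

Activity 6@1: h1:17  h2:12  h3:3  h4:2 → peak 17
Activity 6@2: h1:16  h2:12  h3:3  h4:3 → peak 16
Best is Activity 6@2, peak 16.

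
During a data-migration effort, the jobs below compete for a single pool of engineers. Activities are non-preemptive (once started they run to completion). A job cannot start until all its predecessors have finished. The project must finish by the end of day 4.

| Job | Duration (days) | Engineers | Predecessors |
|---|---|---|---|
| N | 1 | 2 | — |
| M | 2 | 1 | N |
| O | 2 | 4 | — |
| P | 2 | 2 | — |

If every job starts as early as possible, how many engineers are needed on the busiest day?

Early-start schedule: N@1, M@2, O@1, P@1.
Load per day: day 1: 8, day 2: 7, day 3: 1, day 4: 0.
Peak is 8.

8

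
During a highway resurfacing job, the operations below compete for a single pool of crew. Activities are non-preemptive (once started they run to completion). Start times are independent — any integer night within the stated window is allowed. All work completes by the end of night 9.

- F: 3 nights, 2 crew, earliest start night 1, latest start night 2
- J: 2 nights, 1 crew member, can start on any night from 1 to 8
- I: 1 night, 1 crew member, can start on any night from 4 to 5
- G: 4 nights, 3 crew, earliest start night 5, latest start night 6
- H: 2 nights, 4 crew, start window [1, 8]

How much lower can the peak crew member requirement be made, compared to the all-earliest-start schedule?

Early-start peak: n1:7  n2:7  n3:2  n4:1  n5:3  n6:3  n7:3  n8:3  n9:0 ⇒ 7.
Leveled (F@1, J@1, I@4, G@6, H@4): n1:3  n2:3  n3:2  n4:5  n5:4  n6:3  n7:3  n8:3  n9:3 ⇒ 5.
Reduction 7 − 5 = 2.

2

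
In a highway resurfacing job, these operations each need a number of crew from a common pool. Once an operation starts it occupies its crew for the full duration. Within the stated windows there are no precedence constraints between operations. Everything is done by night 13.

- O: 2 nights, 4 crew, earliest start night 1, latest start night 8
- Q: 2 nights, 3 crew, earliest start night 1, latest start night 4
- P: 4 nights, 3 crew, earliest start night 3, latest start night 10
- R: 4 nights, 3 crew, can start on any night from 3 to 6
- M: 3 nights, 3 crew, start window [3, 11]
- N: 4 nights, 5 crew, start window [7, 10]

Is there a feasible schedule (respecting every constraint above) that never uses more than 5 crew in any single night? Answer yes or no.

Total crew member-nights = 67; over 13 nights the average is 67/13 > 5, so some night must exceed 5.

no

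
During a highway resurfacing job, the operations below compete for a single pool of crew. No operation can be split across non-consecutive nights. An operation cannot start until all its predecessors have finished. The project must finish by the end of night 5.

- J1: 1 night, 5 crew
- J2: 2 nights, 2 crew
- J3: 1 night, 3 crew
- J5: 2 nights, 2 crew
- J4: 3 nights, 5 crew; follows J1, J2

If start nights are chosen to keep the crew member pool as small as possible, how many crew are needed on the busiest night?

Early-start (J1@1, J2@1, J3@1, J5@1, J4@3) gives peak 12: n1:12  n2:4  n3:5  n4:5  n5:5.
Shift J3→2, J5→2.
Schedule J1@1, J2@1, J3@2, J5@2, J4@3: n1:7  n2:7  n3:7  n4:5  n5:5 — peak 7.
Total crew member-nights = 31 over 5 nights ⇒ peak ≥ ⌈31/5⌉ = 7, so 7 is optimal.

7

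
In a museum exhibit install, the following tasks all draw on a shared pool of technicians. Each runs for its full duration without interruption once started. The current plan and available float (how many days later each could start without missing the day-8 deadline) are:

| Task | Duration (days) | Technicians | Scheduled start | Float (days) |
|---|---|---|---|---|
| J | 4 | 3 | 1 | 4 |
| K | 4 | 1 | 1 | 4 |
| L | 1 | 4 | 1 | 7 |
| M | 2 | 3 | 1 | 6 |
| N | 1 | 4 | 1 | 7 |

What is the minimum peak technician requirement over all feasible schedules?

4

Early-start (J@1, K@1, L@1, M@1, N@1) gives peak 15: d1:15  d2:7  d3:4  d4:4  d5:0  d6:0  d7:0  d8:0.
Shift L→5, M→6, N→8.
Schedule J@1, K@1, L@5, M@6, N@8: d1:4  d2:4  d3:4  d4:4  d5:4  d6:3  d7:3  d8:4 — peak 4.
Total technician-days = 30 over 8 days ⇒ peak ≥ ⌈30/8⌉ = 4, so 4 is optimal.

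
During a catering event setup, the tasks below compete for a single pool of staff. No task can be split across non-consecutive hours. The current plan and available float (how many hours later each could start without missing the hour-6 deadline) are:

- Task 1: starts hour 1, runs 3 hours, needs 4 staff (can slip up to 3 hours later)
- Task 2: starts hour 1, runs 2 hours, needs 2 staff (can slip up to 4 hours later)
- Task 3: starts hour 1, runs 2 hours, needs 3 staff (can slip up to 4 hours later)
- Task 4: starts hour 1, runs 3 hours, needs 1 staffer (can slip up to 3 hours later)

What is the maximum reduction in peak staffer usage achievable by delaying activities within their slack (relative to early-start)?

5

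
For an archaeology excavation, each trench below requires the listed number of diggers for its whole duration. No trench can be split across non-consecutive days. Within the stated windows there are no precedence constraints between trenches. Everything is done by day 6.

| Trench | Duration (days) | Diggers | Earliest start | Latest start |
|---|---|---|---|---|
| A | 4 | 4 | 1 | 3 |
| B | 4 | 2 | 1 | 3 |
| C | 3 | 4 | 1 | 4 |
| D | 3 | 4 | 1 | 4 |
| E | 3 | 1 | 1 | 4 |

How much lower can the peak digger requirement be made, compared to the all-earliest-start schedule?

Early-start peak: d1:15  d2:15  d3:15  d4:6  d5:0  d6:0 ⇒ 15.
Leveled (A@1, B@1, C@1, D@4, E@1): d1:11  d2:11  d3:11  d4:10  d5:4  d6:4 ⇒ 11.
Reduction 15 − 11 = 4.

4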